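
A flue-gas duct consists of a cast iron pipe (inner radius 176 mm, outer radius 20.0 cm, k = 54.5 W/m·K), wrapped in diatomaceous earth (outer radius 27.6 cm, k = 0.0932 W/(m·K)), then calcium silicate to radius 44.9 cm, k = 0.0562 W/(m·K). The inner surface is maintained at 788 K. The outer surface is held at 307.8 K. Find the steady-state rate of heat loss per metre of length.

Resistance network (inner→outer):
  R'_cast iron = ln(0.200/0.176)/(2πk) = 0.1278/(2π·54.5) = 3.733×10^-4 m·K/W
  R'_diatomaceous earth = ln(0.276/0.200)/(2πk) = 0.3221/(2π·0.0932) = 0.5500 m·K/W
  R'_calcium silicate = ln(0.449/0.276)/(2πk) = 0.4866/(2π·0.0562) = 1.378 m·K/W
ΣR = 3.733×10^-4 + 0.5500 + 1.378 = 1.928 m·K/W
Q' = ΔT/ΣR = (788 K − 307.8 K)/1.928 = 249 W/m

Q' = 249 W/m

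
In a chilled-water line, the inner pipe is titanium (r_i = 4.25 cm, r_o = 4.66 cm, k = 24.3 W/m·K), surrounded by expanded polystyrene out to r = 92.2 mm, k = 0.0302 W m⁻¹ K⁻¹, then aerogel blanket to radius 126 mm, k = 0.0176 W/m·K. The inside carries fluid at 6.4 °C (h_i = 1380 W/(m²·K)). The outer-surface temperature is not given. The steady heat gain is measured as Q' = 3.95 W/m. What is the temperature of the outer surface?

T_out = 31.8 °C

Series resistances:
  R'_conv,in = 1/(2πr h) = 1/(2π·0.0425·1380) = 0.002714 m·K/W
  R'_titanium = ln(0.0466/0.0425)/(2πk) = 0.09210/(2π·24.3) = 6.032×10^-4 m·K/W
  R'_expanded polystyrene = ln(0.0922/0.0466)/(2πk) = 0.6824/(2π·0.0302) = 3.596 m·K/W
  R'_aerogel blanket = ln(0.126/0.0922)/(2πk) = 0.3123/(2π·0.0176) = 2.824 m·K/W
ΣR = 6.424 m·K/W
ΔT = Q'·ΣR = 3.95 × 6.424 = 25.37 K
Heat flows inward, so T_out = T_in + ΔT = 6.4 + 25.37 = 31.8 °C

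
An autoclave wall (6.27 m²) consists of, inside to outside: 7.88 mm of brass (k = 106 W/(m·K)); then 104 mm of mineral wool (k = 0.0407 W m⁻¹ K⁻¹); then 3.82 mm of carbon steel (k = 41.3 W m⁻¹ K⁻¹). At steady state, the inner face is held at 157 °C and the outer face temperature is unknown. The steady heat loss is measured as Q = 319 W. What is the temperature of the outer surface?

T_out = 27.0 °C

Series resistances:
  R_brass = L/(kA) = 0.00788/(106·6.27) = 1.186×10^-5 K/W
  R_mineral wool = L/(kA) = 0.104/(0.0407·6.27) = 0.4075 K/W
  R_carbon steel = L/(kA) = 0.00382/(41.3·6.27) = 1.475×10^-5 K/W
ΣR = 0.4076 K/W
ΔT = Q·ΣR = 319 × 0.4076 = 130.0 K
Heat flows outward, so T_out = T_in − ΔT = 157 − 130.0 = 27.0 °C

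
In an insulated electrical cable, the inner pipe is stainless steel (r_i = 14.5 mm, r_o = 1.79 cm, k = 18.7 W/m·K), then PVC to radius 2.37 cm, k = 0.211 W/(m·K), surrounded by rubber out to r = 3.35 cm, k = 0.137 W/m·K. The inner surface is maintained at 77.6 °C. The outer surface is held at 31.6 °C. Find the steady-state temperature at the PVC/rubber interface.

T = 61.6 °C

Resistance network (inner→outer):
  R'_stainless steel = ln(0.0179/0.0145)/(2πk) = 0.2107/(2π·18.7) = 0.001793 m·K/W
  R'_PVC = ln(0.0237/0.0179)/(2πk) = 0.2807/(2π·0.211) = 0.2117 m·K/W
  R'_rubber = ln(0.0335/0.0237)/(2πk) = 0.3461/(2π·0.137) = 0.4020 m·K/W
ΣR = 0.001793 + 0.2117 + 0.4020 = 0.6155 m·K/W
Q' = ΔT/ΣR = (77.6 °C − 31.6 °C)/0.6155 = 74.74 W/m
From the inner boundary to the PVC/rubber interface, ΣR_partial = 0.2135 m·K/W.
T_interface = T_in − Q'·ΣR_partial = 77.6 °C − (74.74)(0.2135) = 61.6 °C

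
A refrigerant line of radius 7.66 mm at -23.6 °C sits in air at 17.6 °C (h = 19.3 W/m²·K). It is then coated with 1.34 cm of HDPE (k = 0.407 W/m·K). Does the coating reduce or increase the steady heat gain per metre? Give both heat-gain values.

Critical radius for a cylinder: r_cr = k/h = 0.0211 m = 2.11 cm.
Outer radius after coating: r₂ = 0.00766 + 0.0134 = 0.02106 m.
Since r₁ < r_cr and r₂ ≤ r_cr, the coating moves toward the maximum at r_cr — heat gain rises.
Bare: R = 1/(2πr₁h) = 1.077 m·K/W; Q = 41.2/1.077 = 38.3 W/m.
Coated: R = R_cond + R_conv = 0.7871 m·K/W; Q = 41.2/0.7871 = 52.3 W/m.

increases: 38.3 → 52.3 W/m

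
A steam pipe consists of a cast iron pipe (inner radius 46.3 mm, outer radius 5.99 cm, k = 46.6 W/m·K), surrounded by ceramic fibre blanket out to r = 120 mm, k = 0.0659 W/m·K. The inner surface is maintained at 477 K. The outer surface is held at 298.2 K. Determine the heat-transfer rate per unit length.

Resistance network (inner→outer):
  R'_cast iron = ln(0.0599/0.0463)/(2πk) = 0.2575/(2π·46.6) = 8.796×10^-4 m·K/W
  R'_ceramic fibre blanket = ln(0.120/0.0599)/(2πk) = 0.6948/(2π·0.0659) = 1.678 m·K/W
ΣR = 8.796×10^-4 + 1.678 = 1.679 m·K/W
Q' = ΔT/ΣR = (477 K − 298.2 K)/1.679 = 106 W/m

Q' = 106 W/m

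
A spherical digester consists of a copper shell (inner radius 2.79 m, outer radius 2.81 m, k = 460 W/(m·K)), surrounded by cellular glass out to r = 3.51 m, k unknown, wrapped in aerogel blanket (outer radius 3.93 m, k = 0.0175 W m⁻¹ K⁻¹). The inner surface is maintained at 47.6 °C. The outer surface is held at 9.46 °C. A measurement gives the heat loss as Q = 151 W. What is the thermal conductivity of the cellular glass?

k = 0.0495 W/m·K

ΣR = ΔT/Q = |47.6 − 9.46|/151 = 0.2526 K/W
Known resistances:
  R_copper = (1/2.79 − 1/2.81)/(4πk) = 0.002551/(4π·460) = 4.413×10^-7 K/W
  R_aerogel blanket = (1/3.51 − 1/3.93)/(4πk) = 0.03045/(4π·0.0175) = 0.1385 K/W
R_cellular glass = ΣR − ΣR_known = 0.2526 − 0.1385 = 0.1141 K/W
(1/r₁−1/r₂)/(4πk) = 0.1141 ⇒ k = 0.07097/(4π·0.1141) = 0.0495 W/m·K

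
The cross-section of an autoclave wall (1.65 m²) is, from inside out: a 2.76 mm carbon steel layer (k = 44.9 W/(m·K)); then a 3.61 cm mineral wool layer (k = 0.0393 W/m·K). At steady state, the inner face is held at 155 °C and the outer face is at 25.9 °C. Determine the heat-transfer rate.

Resistance network (inner→outer):
  R_carbon steel = L/(kA) = 0.00276/(44.9·1.65) = 3.725×10^-5 K/W
  R_mineral wool = L/(kA) = 0.0361/(0.0393·1.65) = 0.5567 K/W
ΣR = 3.725×10^-5 + 0.5567 = 0.5567 K/W
Q = ΔT/ΣR = (155 °C − 25.9 °C)/0.5567 = 232 W

Q = 232 W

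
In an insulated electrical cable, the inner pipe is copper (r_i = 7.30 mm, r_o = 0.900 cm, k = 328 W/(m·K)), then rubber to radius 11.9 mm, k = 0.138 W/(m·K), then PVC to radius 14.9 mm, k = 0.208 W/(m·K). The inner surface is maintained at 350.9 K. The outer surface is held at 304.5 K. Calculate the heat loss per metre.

Series thermal resistances, inner to outer:
  R'_copper = ln(0.00900/0.00730)/(2πk) = 0.2094/(2π·328) = 1.016×10^-4 m·K/W
  R'_rubber = ln(0.0119/0.00900)/(2πk) = 0.2793/(2π·0.138) = 0.3221 m·K/W
  R'_PVC = ln(0.0149/0.0119)/(2πk) = 0.2248/(2π·0.208) = 0.1720 m·K/W
ΣR = 1.016×10^-4 + 0.3221 + 0.1720 = 0.4942 m·K/W
Q' = ΔT/ΣR = (350.9 K − 304.5 K)/0.4942 = 93.9 W/m

Q' = 93.9 W/m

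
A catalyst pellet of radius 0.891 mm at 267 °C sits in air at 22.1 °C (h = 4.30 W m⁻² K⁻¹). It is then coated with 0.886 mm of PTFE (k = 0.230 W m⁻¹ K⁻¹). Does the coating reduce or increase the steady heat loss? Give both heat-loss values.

increases: 0.0105 → 0.0405 W

Critical radius for a sphere: r_cr = 2k/h = 0.107 m = 10.7 cm.
Outer radius after coating: r₂ = 8.91×10^-4 + 8.86×10^-4 = 0.001777 m.
Since r₁ < r_cr and r₂ ≤ r_cr, the coating moves toward the maximum at r_cr — heat loss rises.
Bare: R = 1/(4πr₁²h) = 23310 K/W; Q = 244.9/23310 = 0.0105 W.
Coated: R = R_cond + R_conv = 6054 K/W; Q = 244.9/6054 = 0.0405 W.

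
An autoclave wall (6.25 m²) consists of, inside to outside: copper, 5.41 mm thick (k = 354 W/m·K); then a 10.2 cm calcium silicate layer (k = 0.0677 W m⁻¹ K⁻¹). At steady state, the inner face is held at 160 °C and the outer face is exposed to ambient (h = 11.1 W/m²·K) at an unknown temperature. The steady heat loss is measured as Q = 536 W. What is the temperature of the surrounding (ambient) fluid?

Sum the resistances:
  R_copper = L/(kA) = 0.00541/(354·6.25) = 2.445×10^-6 K/W
  R_calcium silicate = L/(kA) = 0.102/(0.0677·6.25) = 0.2411 K/W
  R_conv,out = 1/(hA) = 1/(11.1·6.25) = 0.01441 K/W
ΣR = 0.2555 K/W
ΔT = Q·ΣR = 536 × 0.2555 = 136.9 K
Heat flows outward, so T_out = T_in − ΔT = 160 − 136.9 = 23.1 °C

T_out = 23.1 °C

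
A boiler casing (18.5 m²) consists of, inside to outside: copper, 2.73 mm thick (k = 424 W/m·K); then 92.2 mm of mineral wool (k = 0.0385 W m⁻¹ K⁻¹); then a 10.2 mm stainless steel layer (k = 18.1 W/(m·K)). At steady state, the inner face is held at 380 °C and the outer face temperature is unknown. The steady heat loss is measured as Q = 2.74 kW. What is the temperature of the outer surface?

T_out = 25.2 °C

Sum the resistances:
  R_copper = L/(kA) = 0.00273/(424·18.5) = 3.480×10^-7 K/W
  R_mineral wool = L/(kA) = 0.0922/(0.0385·18.5) = 0.1294 K/W
  R_stainless steel = L/(kA) = 0.0102/(18.1·18.5) = 3.046×10^-5 K/W
ΣR = 0.1295 K/W
ΔT = Q·ΣR = 2740 × 0.1295 = 354.8 K
Heat flows outward, so T_out = T_in − ΔT = 380 − 354.8 = 25.2 °C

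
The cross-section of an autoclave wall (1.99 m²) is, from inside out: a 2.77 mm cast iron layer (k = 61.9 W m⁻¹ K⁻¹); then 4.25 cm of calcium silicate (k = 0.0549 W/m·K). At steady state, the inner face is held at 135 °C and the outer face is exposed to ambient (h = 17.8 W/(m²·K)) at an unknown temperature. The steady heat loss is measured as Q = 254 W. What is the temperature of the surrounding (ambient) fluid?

T_out = 29.0 °C

Series resistances:
  R_cast iron = L/(kA) = 0.00277/(61.9·1.99) = 2.249×10^-5 K/W
  R_calcium silicate = L/(kA) = 0.0425/(0.0549·1.99) = 0.3890 K/W
  R_conv,out = 1/(hA) = 1/(17.8·1.99) = 0.02823 K/W
ΣR = 0.4173 K/W
ΔT = Q·ΣR = 254 × 0.4173 = 106.0 K
Heat flows outward, so T_out = T_in − ΔT = 135 − 106.0 = 29.0 °C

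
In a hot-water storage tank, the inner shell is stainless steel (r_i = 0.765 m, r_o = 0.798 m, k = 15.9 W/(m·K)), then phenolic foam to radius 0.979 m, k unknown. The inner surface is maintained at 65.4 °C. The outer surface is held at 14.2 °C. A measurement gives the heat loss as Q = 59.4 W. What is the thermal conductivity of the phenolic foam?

k = 0.0214 W/m·K

ΣR = ΔT/Q = |65.4 − 14.2|/59.4 = 0.8620 K/W
Known resistances:
  R_stainless steel = (1/0.765 − 1/0.798)/(4πk) = 0.05406/(4π·15.9) = 2.705×10^-4 K/W
R_phenolic foam = ΣR − ΣR_known = 0.8620 − 2.705×10^-4 = 0.8617 K/W
(1/r₁−1/r₂)/(4πk) = 0.8617 ⇒ k = 0.2317/(4π·0.8617) = 0.0214 W/m·K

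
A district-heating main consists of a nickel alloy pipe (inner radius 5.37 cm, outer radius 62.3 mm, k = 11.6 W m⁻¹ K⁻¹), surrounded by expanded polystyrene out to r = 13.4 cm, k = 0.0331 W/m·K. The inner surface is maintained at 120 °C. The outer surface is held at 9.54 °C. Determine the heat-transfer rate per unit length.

Q' = 30.0 W/m

Treat each layer as a resistance in series:
  R'_nickel alloy = ln(0.0623/0.0537)/(2πk) = 0.1485/(2π·11.6) = 0.002038 m·K/W
  R'_expanded polystyrene = ln(0.134/0.0623)/(2πk) = 0.7659/(2π·0.0331) = 3.683 m·K/W
ΣR = 0.002038 + 3.683 = 3.685 m·K/W
Q' = ΔT/ΣR = (120 °C − 9.54 °C)/3.685 = 30.0 W/m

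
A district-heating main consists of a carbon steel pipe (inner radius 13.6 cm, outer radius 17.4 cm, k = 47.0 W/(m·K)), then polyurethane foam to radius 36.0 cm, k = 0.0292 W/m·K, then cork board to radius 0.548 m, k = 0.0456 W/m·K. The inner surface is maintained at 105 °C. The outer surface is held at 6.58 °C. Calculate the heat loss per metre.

Treat each layer as a resistance in series:
  R'_carbon steel = ln(0.174/0.136)/(2πk) = 0.2464/(2π·47.0) = 8.344×10^-4 m·K/W
  R'_polyurethane foam = ln(0.360/0.174)/(2πk) = 0.7270/(2π·0.0292) = 3.963 m·K/W
  R'_cork board = ln(0.548/0.360)/(2πk) = 0.4202/(2π·0.0456) = 1.466 m·K/W
ΣR = 8.344×10^-4 + 3.963 + 1.466 = 5.430 m·K/W
Q' = ΔT/ΣR = (105 °C − 6.58 °C)/5.430 = 18.1 W/m

Q' = 18.1 W/m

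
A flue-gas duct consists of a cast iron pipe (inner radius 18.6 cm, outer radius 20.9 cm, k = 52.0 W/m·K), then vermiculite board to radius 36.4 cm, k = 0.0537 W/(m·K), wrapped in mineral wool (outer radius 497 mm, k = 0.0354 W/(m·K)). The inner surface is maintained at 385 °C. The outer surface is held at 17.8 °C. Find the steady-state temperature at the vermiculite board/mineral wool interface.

T = 187 °C

Treat each layer as a resistance in series:
  R'_cast iron = ln(0.209/0.186)/(2πk) = 0.1166/(2π·52.0) = 3.568×10^-4 m·K/W
  R'_vermiculite board = ln(0.364/0.209)/(2πk) = 0.5548/(2π·0.0537) = 1.644 m·K/W
  R'_mineral wool = ln(0.497/0.364)/(2πk) = 0.3114/(2π·0.0354) = 1.400 m·K/W
ΣR = 3.568×10^-4 + 1.644 + 1.400 = 3.044 m·K/W
Q' = ΔT/ΣR = (385 °C − 17.8 °C)/3.044 = 120.6 W/m
From the inner boundary to the vermiculite board/mineral wool interface, ΣR_partial = 1.644 m·K/W.
T_interface = T_in − Q'·ΣR_partial = 385 °C − (120.6)(1.644) = 187 °C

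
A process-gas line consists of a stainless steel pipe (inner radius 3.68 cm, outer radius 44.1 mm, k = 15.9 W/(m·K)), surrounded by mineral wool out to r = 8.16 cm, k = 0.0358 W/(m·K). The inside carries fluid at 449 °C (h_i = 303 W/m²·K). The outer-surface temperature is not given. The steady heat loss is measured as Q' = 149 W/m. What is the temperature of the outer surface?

T_out = 39.0 °C

Series resistances:
  R'_conv,in = 1/(2πr h) = 1/(2π·0.0368·303) = 0.01427 m·K/W
  R'_stainless steel = ln(0.0441/0.0368)/(2πk) = 0.1810/(2π·15.9) = 0.001811 m·K/W
  R'_mineral wool = ln(0.0816/0.0441)/(2πk) = 0.6154/(2π·0.0358) = 2.736 m·K/W
ΣR = 2.752 m·K/W
ΔT = Q'·ΣR = 149 × 2.752 = 410.0 K
Heat flows outward, so T_out = T_in − ΔT = 449 − 410.0 = 39.0 °C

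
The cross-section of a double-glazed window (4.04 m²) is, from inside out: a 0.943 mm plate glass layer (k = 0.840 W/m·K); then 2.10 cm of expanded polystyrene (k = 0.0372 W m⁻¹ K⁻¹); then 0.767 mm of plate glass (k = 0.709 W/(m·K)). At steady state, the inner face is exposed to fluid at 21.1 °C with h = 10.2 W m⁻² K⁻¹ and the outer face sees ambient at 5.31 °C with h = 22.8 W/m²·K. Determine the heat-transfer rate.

Q = 90.0 W

Treat each layer as a resistance in series:
  R_conv,in = 1/(hA) = 1/(10.2·4.04) = 0.02427 K/W
  R_plate glass = L/(kA) = 9.43×10^-4/(0.840·4.04) = 2.779×10^-4 K/W
  R_expanded polystyrene = L/(kA) = 0.0210/(0.0372·4.04) = 0.1397 K/W
  R_plate glass = L/(kA) = 7.67×10^-4/(0.709·4.04) = 2.678×10^-4 K/W
  R_conv,out = 1/(hA) = 1/(22.8·4.04) = 0.01086 K/W
ΣR = 0.02427 + 2.779×10^-4 + 0.1397 + 2.678×10^-4 + 0.01086 = 0.1754 K/W
Q = ΔT/ΣR = (21.1 °C − 5.31 °C)/0.1754 = 90.0 W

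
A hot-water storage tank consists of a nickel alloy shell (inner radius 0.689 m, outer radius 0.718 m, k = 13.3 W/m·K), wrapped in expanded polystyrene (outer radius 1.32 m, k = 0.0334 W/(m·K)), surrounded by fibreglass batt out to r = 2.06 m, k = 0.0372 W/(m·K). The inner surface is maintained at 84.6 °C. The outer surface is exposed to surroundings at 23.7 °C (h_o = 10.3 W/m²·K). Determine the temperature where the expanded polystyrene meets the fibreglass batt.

Treat each layer as a resistance in series:
  R_nickel alloy = (1/0.689 − 1/0.718)/(4πk) = 0.05862/(4π·13.3) = 3.507×10^-4 K/W
  R_expanded polystyrene = (1/0.718 − 1/1.32)/(4πk) = 0.6352/(4π·0.0334) = 1.513 K/W
  R_fibreglass batt = (1/1.32 − 1/2.06)/(4πk) = 0.2721/(4π·0.0372) = 0.5822 K/W
  R_conv,out = 1/(4πr²h) = 1/(4π·2.06²·10.3) = 0.001821 K/W
ΣR = 3.507×10^-4 + 1.513 + 0.5822 + 0.001821 = 2.097 K/W
Q = ΔT/ΣR = (84.6 °C − 23.7 °C)/2.097 = 29.04 W
From the inner boundary to the expanded polystyrene/fibreglass batt interface, ΣR_partial = 1.513 K/W.
T_interface = T_in − Q·ΣR_partial = 84.6 °C − (29.04)(1.513) = 40.7 °C

T = 40.7 °C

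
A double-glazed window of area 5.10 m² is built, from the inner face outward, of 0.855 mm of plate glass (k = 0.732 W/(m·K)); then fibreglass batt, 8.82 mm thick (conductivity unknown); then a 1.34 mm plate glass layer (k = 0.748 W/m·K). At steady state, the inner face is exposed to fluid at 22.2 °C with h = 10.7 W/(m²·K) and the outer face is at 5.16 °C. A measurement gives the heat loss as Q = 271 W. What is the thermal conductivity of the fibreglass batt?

ΣR = ΔT/Q = |22.2 − 5.16|/271 = 0.06288 K/W
Known resistances:
  R_conv,in = 1/(hA) = 1/(10.7·5.10) = 0.01833 K/W
  R_plate glass = L/(kA) = 8.55×10^-4/(0.732·5.10) = 2.290×10^-4 K/W
  R_plate glass = L/(kA) = 0.00134/(0.748·5.10) = 3.513×10^-4 K/W
R_fibreglass batt = ΣR − ΣR_known = 0.06288 − 0.01891 = 0.04397 K/W
L/(kA) = 0.04397 ⇒ k = 0.00882/(0.04397·5.10) = 0.0393 W/m·K

k = 0.0393 W/m·K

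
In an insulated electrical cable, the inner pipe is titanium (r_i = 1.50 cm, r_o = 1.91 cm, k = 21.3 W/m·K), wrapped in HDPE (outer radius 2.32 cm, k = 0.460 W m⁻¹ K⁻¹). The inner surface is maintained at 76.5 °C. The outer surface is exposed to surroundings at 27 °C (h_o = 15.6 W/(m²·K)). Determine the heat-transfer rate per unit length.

Q' = 97.3 W/m

Resistance network (inner→outer):
  R'_titanium = ln(0.0191/0.0150)/(2πk) = 0.2416/(2π·21.3) = 0.001806 m·K/W
  R'_HDPE = ln(0.0232/0.0191)/(2πk) = 0.1945/(2π·0.460) = 0.06728 m·K/W
  R'_conv,out = 1/(2πr h) = 1/(2π·0.0232·15.6) = 0.4398 m·K/W
ΣR = 0.001806 + 0.06728 + 0.4398 = 0.5089 m·K/W
Q' = ΔT/ΣR = (76.5 °C − 27 °C)/0.5089 = 97.3 W/m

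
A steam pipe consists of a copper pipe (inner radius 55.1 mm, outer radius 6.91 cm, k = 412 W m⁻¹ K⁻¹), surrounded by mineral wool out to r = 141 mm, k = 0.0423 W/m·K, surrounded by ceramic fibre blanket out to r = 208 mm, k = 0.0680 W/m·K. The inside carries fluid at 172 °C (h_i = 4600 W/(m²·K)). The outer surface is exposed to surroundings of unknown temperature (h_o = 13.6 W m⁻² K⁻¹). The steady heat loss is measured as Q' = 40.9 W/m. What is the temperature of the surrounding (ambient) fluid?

T_out = 22.7 °C

Sum the resistances:
  R'_conv,in = 1/(2πr h) = 1/(2π·0.0551·4600) = 6.279×10^-4 m·K/W
  R'_copper = ln(0.0691/0.0551)/(2πk) = 0.2264/(2π·412) = 8.746×10^-5 m·K/W
  R'_mineral wool = ln(0.141/0.0691)/(2πk) = 0.7132/(2π·0.0423) = 2.683 m·K/W
  R'_ceramic fibre blanket = ln(0.208/0.141)/(2πk) = 0.3888/(2π·0.0680) = 0.9099 m·K/W
  R'_conv,out = 1/(2πr h) = 1/(2π·0.208·13.6) = 0.05626 m·K/W
ΣR = 3.650 m·K/W
ΔT = Q'·ΣR = 40.9 × 3.650 = 149.3 K
Heat flows outward, so T_out = T_in − ΔT = 172 − 149.3 = 22.7 °C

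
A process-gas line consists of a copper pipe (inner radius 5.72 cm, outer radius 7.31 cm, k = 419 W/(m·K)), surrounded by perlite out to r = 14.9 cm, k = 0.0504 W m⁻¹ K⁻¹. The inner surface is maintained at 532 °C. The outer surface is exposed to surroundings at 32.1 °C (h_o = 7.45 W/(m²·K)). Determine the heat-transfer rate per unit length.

Resistance network (inner→outer):
  R'_copper = ln(0.0731/0.0572)/(2πk) = 0.2453/(2π·419) = 9.317×10^-5 m·K/W
  R'_perlite = ln(0.149/0.0731)/(2πk) = 0.7121/(2π·0.0504) = 2.249 m·K/W
  R'_conv,out = 1/(2πr h) = 1/(2π·0.149·7.45) = 0.1434 m·K/W
ΣR = 9.317×10^-5 + 2.249 + 0.1434 = 2.392 m·K/W
Q' = ΔT/ΣR = (532 °C − 32.1 °C)/2.392 = 209 W/m

Q' = 209 W/m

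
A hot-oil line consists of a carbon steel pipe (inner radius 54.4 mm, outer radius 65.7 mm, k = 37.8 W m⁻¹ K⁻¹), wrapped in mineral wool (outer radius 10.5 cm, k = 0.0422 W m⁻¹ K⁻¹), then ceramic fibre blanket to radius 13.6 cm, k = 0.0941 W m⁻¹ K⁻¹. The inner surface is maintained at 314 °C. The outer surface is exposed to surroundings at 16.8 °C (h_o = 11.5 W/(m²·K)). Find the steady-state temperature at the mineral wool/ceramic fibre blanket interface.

T = 86.2 °C

Resistance network (inner→outer):
  R'_carbon steel = ln(0.0657/0.0544)/(2πk) = 0.1887/(2π·37.8) = 7.947×10^-4 m·K/W
  R'_mineral wool = ln(0.105/0.0657)/(2πk) = 0.4689/(2π·0.0422) = 1.768 m·K/W
  R'_ceramic fibre blanket = ln(0.136/0.105)/(2πk) = 0.2587/(2π·0.0941) = 0.4375 m·K/W
  R'_conv,out = 1/(2πr h) = 1/(2π·0.136·11.5) = 0.1018 m·K/W
ΣR = 7.947×10^-4 + 1.768 + 0.4375 + 0.1018 = 2.308 m·K/W
Q' = ΔT/ΣR = (314 °C − 16.8 °C)/2.308 = 128.8 W/m
From the inner boundary to the mineral wool/ceramic fibre blanket interface, ΣR_partial = 1.769 m·K/W.
T_interface = T_in − Q'·ΣR_partial = 314 °C − (128.8)(1.769) = 86.2 °C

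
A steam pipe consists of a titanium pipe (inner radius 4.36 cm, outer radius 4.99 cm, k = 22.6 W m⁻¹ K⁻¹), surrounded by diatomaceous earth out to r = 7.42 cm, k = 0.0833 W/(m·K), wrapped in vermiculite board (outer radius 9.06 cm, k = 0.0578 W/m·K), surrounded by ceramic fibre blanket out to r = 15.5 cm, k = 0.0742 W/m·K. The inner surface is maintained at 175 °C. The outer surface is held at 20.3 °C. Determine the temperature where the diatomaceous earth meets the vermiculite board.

T = 127 °C

Treat each layer as a resistance in series:
  R'_titanium = ln(0.0499/0.0436)/(2πk) = 0.1350/(2π·22.6) = 9.504×10^-4 m·K/W
  R'_diatomaceous earth = ln(0.0742/0.0499)/(2πk) = 0.3967/(2π·0.0833) = 0.7580 m·K/W
  R'_vermiculite board = ln(0.0906/0.0742)/(2πk) = 0.1997/(2π·0.0578) = 0.5499 m·K/W
  R'_ceramic fibre blanket = ln(0.155/0.0906)/(2πk) = 0.5370/(2π·0.0742) = 1.152 m·K/W
ΣR = 9.504×10^-4 + 0.7580 + 0.5499 + 1.152 = 2.461 m·K/W
Q' = ΔT/ΣR = (175 °C − 20.3 °C)/2.461 = 62.86 W/m
From the inner boundary to the diatomaceous earth/vermiculite board interface, ΣR_partial = 0.7590 m·K/W.
T_interface = T_in − Q'·ΣR_partial = 175 °C − (62.86)(0.7590) = 127 °C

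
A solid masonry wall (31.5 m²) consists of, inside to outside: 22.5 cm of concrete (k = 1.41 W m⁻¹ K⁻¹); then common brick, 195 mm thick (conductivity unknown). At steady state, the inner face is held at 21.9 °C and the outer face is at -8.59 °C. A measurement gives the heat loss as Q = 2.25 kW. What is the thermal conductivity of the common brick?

ΣR = ΔT/Q = |21.9 − -8.59|/2250 = 0.01355 K/W
Known resistances:
  R_concrete = L/(kA) = 0.225/(1.41·31.5) = 0.005066 K/W
R_common brick = ΣR − ΣR_known = 0.01355 − 0.005066 = 0.008484 K/W
L/(kA) = 0.008484 ⇒ k = 0.195/(0.008484·31.5) = 0.730 W/m·K

k = 0.730 W/m·K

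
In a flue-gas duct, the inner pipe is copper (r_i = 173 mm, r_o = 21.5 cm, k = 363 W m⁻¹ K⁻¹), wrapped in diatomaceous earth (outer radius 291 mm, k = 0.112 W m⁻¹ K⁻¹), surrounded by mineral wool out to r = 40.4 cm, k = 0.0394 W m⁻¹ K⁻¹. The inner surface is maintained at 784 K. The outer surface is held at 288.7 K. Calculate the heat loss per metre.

Series thermal resistances, inner to outer:
  R'_copper = ln(0.215/0.173)/(2πk) = 0.2173/(2π·363) = 9.529×10^-5 m·K/W
  R'_diatomaceous earth = ln(0.291/0.215)/(2πk) = 0.3027/(2π·0.112) = 0.4301 m·K/W
  R'_mineral wool = ln(0.404/0.291)/(2πk) = 0.3281/(2π·0.0394) = 1.325 m·K/W
ΣR = 9.529×10^-5 + 0.4301 + 1.325 = 1.755 m·K/W
Q' = ΔT/ΣR = (784 K − 288.7 K)/1.755 = 282 W/m

Q' = 282 W/m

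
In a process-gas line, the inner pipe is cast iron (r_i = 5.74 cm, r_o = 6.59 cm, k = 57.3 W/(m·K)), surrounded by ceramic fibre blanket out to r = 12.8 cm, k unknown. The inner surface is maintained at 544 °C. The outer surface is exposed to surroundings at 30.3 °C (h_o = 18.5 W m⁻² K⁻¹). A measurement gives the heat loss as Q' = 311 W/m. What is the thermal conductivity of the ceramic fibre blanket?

ΣR = ΔT/Q' = |544 − 30.3|/311 = 1.652 m·K/W
Known resistances:
  R'_cast iron = ln(0.0659/0.0574)/(2πk) = 0.1381/(2π·57.3) = 3.836×10^-4 m·K/W
  R'_conv,out = 1/(2πr h) = 1/(2π·0.128·18.5) = 0.06721 m·K/W
R_ceramic fibre blanket = ΣR − ΣR_known = 1.652 − 0.06759 = 1.584 m·K/W
ln(r₂/r₁)/(2πk) = 1.584 ⇒ k = 0.6639/(2π·1.584) = 0.0667 W/m·K

k = 0.0667 W/m·K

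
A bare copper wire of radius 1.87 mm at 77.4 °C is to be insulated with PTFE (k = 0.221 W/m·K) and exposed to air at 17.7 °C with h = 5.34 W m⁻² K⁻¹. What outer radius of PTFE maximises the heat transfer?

r_cr = 4.14 cm

For a cylinder, r_cr = k_ins/h = 0.221/5.34 = 0.0414 m = 4.14 cm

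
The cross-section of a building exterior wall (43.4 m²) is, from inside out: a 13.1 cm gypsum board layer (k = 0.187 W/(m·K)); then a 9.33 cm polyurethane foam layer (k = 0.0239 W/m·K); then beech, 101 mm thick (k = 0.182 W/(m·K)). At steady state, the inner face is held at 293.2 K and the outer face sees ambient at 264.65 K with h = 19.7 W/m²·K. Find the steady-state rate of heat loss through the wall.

Resistance network (inner→outer):
  R_gypsum board = L/(kA) = 0.131/(0.187·43.4) = 0.01614 K/W
  R_polyurethane foam = L/(kA) = 0.0933/(0.0239·43.4) = 0.08995 K/W
  R_beech = L/(kA) = 0.101/(0.182·43.4) = 0.01279 K/W
  R_conv,out = 1/(hA) = 1/(19.7·43.4) = 0.001170 K/W
ΣR = 0.01614 + 0.08995 + 0.01279 + 0.001170 = 0.1201 K/W
Q = ΔT/ΣR = (293.2 K − 264.65 K)/0.1201 = 238 W

Q = 238 W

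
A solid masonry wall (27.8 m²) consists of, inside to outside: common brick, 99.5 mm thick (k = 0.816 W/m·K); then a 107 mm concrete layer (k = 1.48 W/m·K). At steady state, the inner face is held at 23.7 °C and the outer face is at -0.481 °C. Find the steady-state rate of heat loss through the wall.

Treat each layer as a resistance in series:
  R_common brick = L/(kA) = 0.0995/(0.816·27.8) = 0.004386 K/W
  R_concrete = L/(kA) = 0.107/(1.48·27.8) = 0.002601 K/W
ΣR = 0.004386 + 0.002601 = 0.006987 K/W
Q = ΔT/ΣR = (23.7 °C − -0.481 °C)/0.006987 = 3460 W

Q = 3.46 kW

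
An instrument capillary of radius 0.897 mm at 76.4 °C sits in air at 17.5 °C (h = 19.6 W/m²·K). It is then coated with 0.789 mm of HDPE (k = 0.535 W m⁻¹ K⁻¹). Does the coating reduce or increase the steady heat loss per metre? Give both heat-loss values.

increases: 6.51 → 11.8 W/m

Critical radius for a cylinder: r_cr = k/h = 0.0273 m = 2.73 cm.
Outer radius after coating: r₂ = 8.97×10^-4 + 7.89×10^-4 = 0.001686 m.
Since r₁ < r_cr and r₂ ≤ r_cr, the coating moves toward the maximum at r_cr — heat loss rises.
Bare: R = 1/(2πr₁h) = 9.053 m·K/W; Q = 58.9/9.053 = 6.51 W/m.
Coated: R = R_cond + R_conv = 5.004 m·K/W; Q = 58.9/5.004 = 11.8 W/m.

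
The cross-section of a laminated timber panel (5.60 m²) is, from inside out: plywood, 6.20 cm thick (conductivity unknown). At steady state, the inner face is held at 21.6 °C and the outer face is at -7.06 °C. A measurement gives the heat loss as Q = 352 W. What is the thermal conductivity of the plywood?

k = 0.136 W/m·K

ΣR = ΔT/Q = |21.6 − -7.06|/352 = 0.08142 K/W
L/(kA) = 0.08142 ⇒ k = 0.0620/(0.08142·5.60) = 0.136 W/m·K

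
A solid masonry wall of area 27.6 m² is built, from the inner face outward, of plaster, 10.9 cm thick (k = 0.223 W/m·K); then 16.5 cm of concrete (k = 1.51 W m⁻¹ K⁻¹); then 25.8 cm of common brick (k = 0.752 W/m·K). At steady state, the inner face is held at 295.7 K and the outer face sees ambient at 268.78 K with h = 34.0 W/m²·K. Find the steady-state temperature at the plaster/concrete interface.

T = 282.14 K

Treat each layer as a resistance in series:
  R_plaster = L/(kA) = 0.109/(0.223·27.6) = 0.01771 K/W
  R_concrete = L/(kA) = 0.165/(1.51·27.6) = 0.003959 K/W
  R_common brick = L/(kA) = 0.258/(0.752·27.6) = 0.01243 K/W
  R_conv,out = 1/(hA) = 1/(34.0·27.6) = 0.001066 K/W
ΣR = 0.01771 + 0.003959 + 0.01243 + 0.001066 = 0.03517 K/W
Q = ΔT/ΣR = (295.7 K − 268.78 K)/0.03517 = 765.4 W
From the inner boundary to the plaster/concrete interface, ΣR_partial = 0.01771 K/W.
T_interface = T_in − Q·ΣR_partial = 295.7 K − (765.4)(0.01771) = 282.14 K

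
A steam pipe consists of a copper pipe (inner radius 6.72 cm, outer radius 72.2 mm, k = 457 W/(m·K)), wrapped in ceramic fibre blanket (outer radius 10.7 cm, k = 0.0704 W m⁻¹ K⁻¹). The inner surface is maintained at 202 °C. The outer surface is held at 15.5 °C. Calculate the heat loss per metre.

Q' = 210 W/m

Treat each layer as a resistance in series:
  R'_copper = ln(0.0722/0.0672)/(2πk) = 0.07177/(2π·457) = 2.499×10^-5 m·K/W
  R'_ceramic fibre blanket = ln(0.107/0.0722)/(2πk) = 0.3934/(2π·0.0704) = 0.8893 m·K/W
ΣR = 2.499×10^-5 + 0.8893 = 0.8893 m·K/W
Q' = ΔT/ΣR = (202 °C − 15.5 °C)/0.8893 = 210 W/m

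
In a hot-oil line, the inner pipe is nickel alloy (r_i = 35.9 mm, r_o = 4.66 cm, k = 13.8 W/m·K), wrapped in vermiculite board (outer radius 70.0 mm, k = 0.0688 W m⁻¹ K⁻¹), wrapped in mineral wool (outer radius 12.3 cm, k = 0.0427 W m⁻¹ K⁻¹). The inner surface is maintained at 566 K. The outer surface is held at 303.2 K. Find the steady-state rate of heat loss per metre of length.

Treat each layer as a resistance in series:
  R'_nickel alloy = ln(0.0466/0.0359)/(2πk) = 0.2609/(2π·13.8) = 0.003009 m·K/W
  R'_vermiculite board = ln(0.0700/0.0466)/(2πk) = 0.4069/(2π·0.0688) = 0.9413 m·K/W
  R'_mineral wool = ln(0.123/0.0700)/(2πk) = 0.5637/(2π·0.0427) = 2.101 m·K/W
ΣR = 0.003009 + 0.9413 + 2.101 = 3.045 m·K/W
Q' = ΔT/ΣR = (566 K − 303.2 K)/3.045 = 86.3 W/m

Q' = 86.3 W/m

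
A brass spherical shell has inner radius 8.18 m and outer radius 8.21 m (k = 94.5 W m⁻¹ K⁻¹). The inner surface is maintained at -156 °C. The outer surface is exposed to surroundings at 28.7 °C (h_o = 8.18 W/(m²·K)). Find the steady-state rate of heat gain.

Q = 1280 kW

Treat each layer as a resistance in series:
  R_brass = (1/8.18 − 1/8.21)/(4πk) = 4.467×10^-4/(4π·94.5) = 3.762×10^-7 K/W
  R_conv,out = 1/(4πr²h) = 1/(4π·8.21²·8.18) = 1.443×10^-4 K/W
ΣR = 3.762×10^-7 + 1.443×10^-4 = 1.447×10^-4 K/W
Q = ΔT/ΣR = (-156 °C − 28.7 °C)/1.447×10^-4 = -1.28×10^6 W
(Negative Q ⇒ heat flows inward; heat gain = 1.28×10^6 W.)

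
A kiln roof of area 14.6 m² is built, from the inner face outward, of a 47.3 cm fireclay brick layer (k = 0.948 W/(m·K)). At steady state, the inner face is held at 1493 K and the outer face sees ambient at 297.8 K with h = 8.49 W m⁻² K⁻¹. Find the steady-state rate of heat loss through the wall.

Q = 28300 W

Resistance network (inner→outer):
  R_fireclay brick = L/(kA) = 0.473/(0.948·14.6) = 0.03417 K/W
  R_conv,out = 1/(hA) = 1/(8.49·14.6) = 0.008068 K/W
ΣR = 0.03417 + 0.008068 = 0.04224 K/W
Q = ΔT/ΣR = (1493 K − 297.8 K)/0.04224 = 28300 W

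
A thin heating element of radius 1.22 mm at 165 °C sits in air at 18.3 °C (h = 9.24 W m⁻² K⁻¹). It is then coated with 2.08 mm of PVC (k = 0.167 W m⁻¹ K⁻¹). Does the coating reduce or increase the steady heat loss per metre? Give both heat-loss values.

increases: 10.4 → 23.8 W/m

Critical radius for a cylinder: r_cr = k/h = 0.0181 m = 1.81 cm.
Outer radius after coating: r₂ = 0.00122 + 0.00208 = 0.00330 m.
Since r₁ < r_cr and r₂ ≤ r_cr, the coating moves toward the maximum at r_cr — heat loss rises.
Bare: R = 1/(2πr₁h) = 14.12 m·K/W; Q = 146.7/14.12 = 10.4 W/m.
Coated: R = R_cond + R_conv = 6.168 m·K/W; Q = 146.7/6.168 = 23.8 W/m.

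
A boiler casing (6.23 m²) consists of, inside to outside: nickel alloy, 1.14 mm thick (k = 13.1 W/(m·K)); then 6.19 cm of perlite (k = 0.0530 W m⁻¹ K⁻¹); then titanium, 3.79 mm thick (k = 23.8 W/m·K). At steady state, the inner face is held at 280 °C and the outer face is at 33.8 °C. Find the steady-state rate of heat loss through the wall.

Q = 1310 W

Series thermal resistances, inner to outer:
  R_nickel alloy = L/(kA) = 0.00114/(13.1·6.23) = 1.397×10^-5 K/W
  R_perlite = L/(kA) = 0.0619/(0.0530·6.23) = 0.1875 K/W
  R_titanium = L/(kA) = 0.00379/(23.8·6.23) = 2.556×10^-5 K/W
ΣR = 1.397×10^-5 + 0.1875 + 2.556×10^-5 = 0.1875 K/W
Q = ΔT/ΣR = (280 °C − 33.8 °C)/0.1875 = 1310 W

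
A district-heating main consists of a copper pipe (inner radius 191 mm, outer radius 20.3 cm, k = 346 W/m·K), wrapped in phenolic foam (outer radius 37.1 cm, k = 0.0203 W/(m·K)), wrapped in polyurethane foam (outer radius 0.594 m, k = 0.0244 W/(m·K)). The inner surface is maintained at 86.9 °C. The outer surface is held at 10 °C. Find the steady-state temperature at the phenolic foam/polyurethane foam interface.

T = 40.3 °C

Resistance network (inner→outer):
  R'_copper = ln(0.203/0.191)/(2πk) = 0.06093/(2π·346) = 2.803×10^-5 m·K/W
  R'_phenolic foam = ln(0.371/0.203)/(2πk) = 0.6030/(2π·0.0203) = 4.728 m·K/W
  R'_polyurethane foam = ln(0.594/0.371)/(2πk) = 0.4707/(2π·0.0244) = 3.070 m·K/W
ΣR = 2.803×10^-5 + 4.728 + 3.070 = 7.798 m·K/W
Q' = ΔT/ΣR = (86.9 °C − 10 °C)/7.798 = 9.862 W/m
From the inner boundary to the phenolic foam/polyurethane foam interface, ΣR_partial = 4.728 m·K/W.
T_interface = T_in − Q'·ΣR_partial = 86.9 °C − (9.862)(4.728) = 40.3 °C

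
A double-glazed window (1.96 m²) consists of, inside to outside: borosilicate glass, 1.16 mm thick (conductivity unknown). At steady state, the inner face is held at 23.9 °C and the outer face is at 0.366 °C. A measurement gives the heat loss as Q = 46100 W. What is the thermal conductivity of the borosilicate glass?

k = 1.16 W/m·K

ΣR = ΔT/Q = |23.9 − 0.366|/46100 = 5.105×10^-4 K/W
L/(kA) = 5.105×10^-4 ⇒ k = 0.00116/(5.105×10^-4·1.96) = 1.16 W/m·K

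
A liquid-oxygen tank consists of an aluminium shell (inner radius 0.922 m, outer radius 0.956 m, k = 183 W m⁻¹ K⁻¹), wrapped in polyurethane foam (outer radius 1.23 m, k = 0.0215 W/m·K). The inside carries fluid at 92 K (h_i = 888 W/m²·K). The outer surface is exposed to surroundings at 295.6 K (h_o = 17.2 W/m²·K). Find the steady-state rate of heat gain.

Q = 235 W

Series thermal resistances, inner to outer:
  R_conv,in = 1/(4πr²h) = 1/(4π·0.922²·888) = 1.054×10^-4 K/W
  R_aluminium = (1/0.922 − 1/0.956)/(4πk) = 0.03857/(4π·183) = 1.677×10^-5 K/W
  R_polyurethane foam = (1/0.956 − 1/1.23)/(4πk) = 0.2330/(4π·0.0215) = 0.8625 K/W
  R_conv,out = 1/(4πr²h) = 1/(4π·1.23²·17.2) = 0.003058 K/W
ΣR = 1.054×10^-4 + 1.677×10^-5 + 0.8625 + 0.003058 = 0.8657 K/W
Q = ΔT/ΣR = (92 K − 295.6 K)/0.8657 = -235 W
(Negative Q ⇒ heat flows inward; heat gain = 235 W.)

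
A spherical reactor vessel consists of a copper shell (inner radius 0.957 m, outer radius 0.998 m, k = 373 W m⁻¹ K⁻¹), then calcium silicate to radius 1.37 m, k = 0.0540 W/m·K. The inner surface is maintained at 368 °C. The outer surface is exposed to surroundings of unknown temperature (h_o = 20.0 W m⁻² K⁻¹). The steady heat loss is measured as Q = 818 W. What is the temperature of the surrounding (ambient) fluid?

Sum the resistances:
  R_copper = (1/0.957 − 1/0.998)/(4πk) = 0.04293/(4π·373) = 9.158×10^-6 K/W
  R_calcium silicate = (1/0.998 − 1/1.37)/(4πk) = 0.2721/(4π·0.0540) = 0.4009 K/W
  R_conv,out = 1/(4πr²h) = 1/(4π·1.37²·20.0) = 0.002120 K/W
ΣR = 0.4031 K/W
ΔT = Q·ΣR = 818 × 0.4031 = 329.7 K
Heat flows outward, so T_out = T_in − ΔT = 368 − 329.7 = 38.3 °C

T_out = 38.3 °C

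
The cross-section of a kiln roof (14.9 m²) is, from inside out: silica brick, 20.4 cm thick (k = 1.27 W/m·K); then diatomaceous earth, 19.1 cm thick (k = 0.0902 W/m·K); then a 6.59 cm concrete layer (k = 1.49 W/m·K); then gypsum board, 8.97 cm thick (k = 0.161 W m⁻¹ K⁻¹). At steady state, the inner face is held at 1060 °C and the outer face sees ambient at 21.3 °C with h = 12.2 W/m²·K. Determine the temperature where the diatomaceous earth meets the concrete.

Series thermal resistances, inner to outer:
  R_silica brick = L/(kA) = 0.204/(1.27·14.9) = 0.01078 K/W
  R_diatomaceous earth = L/(kA) = 0.191/(0.0902·14.9) = 0.1421 K/W
  R_concrete = L/(kA) = 0.0659/(1.49·14.9) = 0.002968 K/W
  R_gypsum board = L/(kA) = 0.0897/(0.161·14.9) = 0.03739 K/W
  R_conv,out = 1/(hA) = 1/(12.2·14.9) = 0.005501 K/W
ΣR = 0.01078 + 0.1421 + 0.002968 + 0.03739 + 0.005501 = 0.1987 K/W
Q = ΔT/ΣR = (1060 °C − 21.3 °C)/0.1987 = 5227 W
From the inner boundary to the diatomaceous earth/concrete interface, ΣR_partial = 0.1529 K/W.
T_interface = T_in − Q·ΣR_partial = 1060 °C − (5227)(0.1529) = 261 °C

T = 261 °C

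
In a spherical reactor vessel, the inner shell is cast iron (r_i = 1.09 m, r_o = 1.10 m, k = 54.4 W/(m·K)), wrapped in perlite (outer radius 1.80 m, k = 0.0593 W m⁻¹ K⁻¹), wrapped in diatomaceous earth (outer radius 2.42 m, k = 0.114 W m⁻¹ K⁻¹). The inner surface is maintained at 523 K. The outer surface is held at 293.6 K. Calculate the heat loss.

Q = 400 W

Treat each layer as a resistance in series:
  R_cast iron = (1/1.09 − 1/1.10)/(4πk) = 0.008340/(4π·54.4) = 1.220×10^-5 K/W
  R_perlite = (1/1.10 − 1/1.80)/(4πk) = 0.3535/(4π·0.0593) = 0.4744 K/W
  R_diatomaceous earth = (1/1.80 − 1/2.42)/(4πk) = 0.1423/(4π·0.114) = 0.09935 K/W
ΣR = 1.220×10^-5 + 0.4744 + 0.09935 = 0.5738 K/W
Q = ΔT/ΣR = (523 K − 293.6 K)/0.5738 = 400 W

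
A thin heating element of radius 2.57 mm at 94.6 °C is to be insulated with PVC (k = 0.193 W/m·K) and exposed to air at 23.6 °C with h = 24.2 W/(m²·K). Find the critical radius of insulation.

r_cr = 0.798 cm

For a cylinder, r_cr = k_ins/h = 0.193/24.2 = 0.00798 m = 0.798 cm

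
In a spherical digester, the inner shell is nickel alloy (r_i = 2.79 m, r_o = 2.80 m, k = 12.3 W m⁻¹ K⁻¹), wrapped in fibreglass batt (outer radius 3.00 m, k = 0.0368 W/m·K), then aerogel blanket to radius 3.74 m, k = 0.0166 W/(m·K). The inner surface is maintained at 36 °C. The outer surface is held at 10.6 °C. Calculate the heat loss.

Q = 69.1 W

Treat each layer as a resistance in series:
  R_nickel alloy = (1/2.79 − 1/2.80)/(4πk) = 0.001280/(4π·12.3) = 8.282×10^-6 K/W
  R_fibreglass batt = (1/2.80 − 1/3.00)/(4πk) = 0.02381/(4π·0.0368) = 0.05149 K/W
  R_aerogel blanket = (1/3.00 − 1/3.74)/(4πk) = 0.06595/(4π·0.0166) = 0.3162 K/W
ΣR = 8.282×10^-6 + 0.05149 + 0.3162 = 0.3677 K/W
Q = ΔT/ΣR = (36 °C − 10.6 °C)/0.3677 = 69.1 W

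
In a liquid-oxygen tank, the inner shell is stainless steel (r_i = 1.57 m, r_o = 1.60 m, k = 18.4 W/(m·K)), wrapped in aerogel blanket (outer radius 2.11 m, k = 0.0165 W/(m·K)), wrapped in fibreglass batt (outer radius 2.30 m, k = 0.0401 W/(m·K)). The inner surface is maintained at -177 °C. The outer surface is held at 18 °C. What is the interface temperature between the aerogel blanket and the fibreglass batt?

T = -0.8 °C

Treat each layer as a resistance in series:
  R_stainless steel = (1/1.57 − 1/1.60)/(4πk) = 0.01194/(4π·18.4) = 5.165×10^-5 K/W
  R_aerogel blanket = (1/1.60 − 1/2.11)/(4πk) = 0.1511/(4π·0.0165) = 0.7286 K/W
  R_fibreglass batt = (1/2.11 − 1/2.30)/(4πk) = 0.03915/(4π·0.0401) = 0.07769 K/W
ΣR = 5.165×10^-5 + 0.7286 + 0.07769 = 0.8063 K/W
Q = ΔT/ΣR = (-177 °C − 18 °C)/0.8063 = -241.8 W
From the inner boundary to the aerogel blanket/fibreglass batt interface, ΣR_partial = 0.7287 K/W.
T_interface = T_in − Q·ΣR_partial = -177 °C − (-241.8)(0.7287) = -0.8 °C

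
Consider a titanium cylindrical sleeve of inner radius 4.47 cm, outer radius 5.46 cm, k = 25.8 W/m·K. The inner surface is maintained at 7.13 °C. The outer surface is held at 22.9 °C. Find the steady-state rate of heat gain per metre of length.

Q' = 2πk·ΔT/ln(r₂/r₁) = 2π × 25.8 × 15.77 / ln(0.0546/0.0447) = 12800 W/m

Q' = 12.8 kW/m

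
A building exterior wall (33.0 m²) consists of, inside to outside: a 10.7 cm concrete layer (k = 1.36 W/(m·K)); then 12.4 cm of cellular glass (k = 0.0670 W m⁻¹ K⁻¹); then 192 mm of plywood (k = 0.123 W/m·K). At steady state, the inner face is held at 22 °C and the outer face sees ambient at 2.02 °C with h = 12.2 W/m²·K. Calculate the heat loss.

Q = 185 W

Treat each layer as a resistance in series:
  R_concrete = L/(kA) = 0.107/(1.36·33.0) = 0.002384 K/W
  R_cellular glass = L/(kA) = 0.124/(0.0670·33.0) = 0.05608 K/W
  R_plywood = L/(kA) = 0.192/(0.123·33.0) = 0.04730 K/W
  R_conv,out = 1/(hA) = 1/(12.2·33.0) = 0.002484 K/W
ΣR = 0.002384 + 0.05608 + 0.04730 + 0.002484 = 0.1082 K/W
Q = ΔT/ΣR = (22 °C − 2.02 °C)/0.1082 = 185 W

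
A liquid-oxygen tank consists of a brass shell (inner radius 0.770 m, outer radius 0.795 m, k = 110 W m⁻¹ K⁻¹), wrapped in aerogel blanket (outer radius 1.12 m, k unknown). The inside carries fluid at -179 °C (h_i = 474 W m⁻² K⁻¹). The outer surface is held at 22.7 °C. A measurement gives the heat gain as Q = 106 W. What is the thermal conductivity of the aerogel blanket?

k = 0.0153 W/m·K

ΣR = ΔT/Q = |-179 − 22.7|/106 = 1.903 K/W
Known resistances:
  R_conv,in = 1/(4πr²h) = 1/(4π·0.770²·474) = 2.832×10^-4 K/W
  R_brass = (1/0.770 − 1/0.795)/(4πk) = 0.04084/(4π·110) = 2.954×10^-5 K/W
R_aerogel blanket = ΣR − ΣR_known = 1.903 − 3.127×10^-4 = 1.903 K/W
(1/r₁−1/r₂)/(4πk) = 1.903 ⇒ k = 0.3650/(4π·1.903) = 0.0153 W/m·K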